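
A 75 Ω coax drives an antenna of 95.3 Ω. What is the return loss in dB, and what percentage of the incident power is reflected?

Γ = (95.3 − 75)/(95.3 + 75) = 0.119
RL = −20·log₁₀(0.119) = 18.5 dB
P_refl/P_inc = |Γ|² = 0.0142

RL ≈ 18.5 dB; 1.42% of incident power reflected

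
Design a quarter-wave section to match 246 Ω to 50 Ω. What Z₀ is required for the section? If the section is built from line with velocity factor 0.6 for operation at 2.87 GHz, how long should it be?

Z_qwt ≈ 111 Ω; length ≈ 1.57 cm

Z_qwt = √(Z_0·R_L) = √(50 × 246) = √12300
λ = 0.6·c/f = 0.0627 m, so l = λ/4 = 0.0157 m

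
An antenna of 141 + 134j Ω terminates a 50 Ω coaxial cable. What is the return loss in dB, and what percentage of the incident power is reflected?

Γ = (91 + j134)/(191 + j134), |Γ| = 0.694
RL = −20·log₁₀(0.694) = 3.17 dB
P_refl/P_inc = |Γ|² = 0.482

RL ≈ 3.17 dB; 48.2% of incident power reflected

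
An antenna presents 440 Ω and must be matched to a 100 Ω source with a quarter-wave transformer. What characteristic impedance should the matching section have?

Z_qwt ≈ 210 Ω

Z_qwt = √(Z_0·R_L) = √(100 × 440) = √44000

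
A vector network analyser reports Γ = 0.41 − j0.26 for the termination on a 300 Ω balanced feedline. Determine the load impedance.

Z_L ≈ 552 − j375 Ω

Z_L = Z_0·(1 + Γ)/(1 − Γ) = 300·(1.41 − j0.26)/(0.59 + j0.26)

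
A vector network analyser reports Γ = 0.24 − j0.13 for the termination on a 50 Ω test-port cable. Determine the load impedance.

Z_L = Z_0·(1 + Γ)/(1 − Γ) = 50·(1.24 − j0.13)/(0.76 + j0.13)

Z_L ≈ 77.8 − j21.9 Ω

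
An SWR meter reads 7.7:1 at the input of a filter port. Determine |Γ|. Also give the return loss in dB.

|Γ| ≈ 0.77; return loss ≈ 2.27 dB

|Γ| = (S − 1)/(S + 1) = (7.7 − 1)/(7.7 + 1) = 6.7/8.7
RL = −20·log₁₀|Γ| = −20·log₁₀(0.77)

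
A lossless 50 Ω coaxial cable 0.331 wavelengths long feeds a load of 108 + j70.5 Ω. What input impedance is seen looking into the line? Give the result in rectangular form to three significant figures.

Z_in ≈ 16.6 + j12.8 Ω

βl = 2π × 0.331 = 119°
tan(βl) = tan(119°) = -1.79
Z_in = Z_0·(Z_L + jZ_0·tanβl)/(Z_0 + jZ_L·tanβl)
     = 50·(108 − j19.1)/(176 − j194)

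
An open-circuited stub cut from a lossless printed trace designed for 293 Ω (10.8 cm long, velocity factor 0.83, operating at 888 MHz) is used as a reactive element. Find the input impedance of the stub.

λ = v/f = 0.83·c / 888 MHz = 0.28 m
βl = 2π·l/λ = 2π × 0.385 = 139°
tan(βl) = -0.88
For an open-circuited stub, Z_in = −jZ_0·cot(βl) = −jZ_0/tan(βl)

Z_in ≈ +j333 Ω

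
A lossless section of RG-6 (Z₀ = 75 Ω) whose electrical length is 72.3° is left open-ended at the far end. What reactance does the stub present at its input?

tan(βl) = 3.13
For an open-ended stub, Z_in = −jZ_0·cot(βl) = −jZ_0/tan(βl)

X_in ≈ -23.9 Ω (capacitive)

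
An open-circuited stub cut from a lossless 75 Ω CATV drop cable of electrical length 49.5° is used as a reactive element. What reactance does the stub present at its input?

tan(βl) = 1.17
For an open-circuited stub, Z_in = −jZ_0·cot(βl) = −jZ_0/tan(βl)

X_in ≈ -64.1 Ω (capacitive)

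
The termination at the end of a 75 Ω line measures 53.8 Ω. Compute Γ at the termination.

Γ = (Z_L − Z_0)/(Z_L + Z_0) = (53.8 − 75)/(53.8 + 75) = -21.2/128.8

Γ = -0.165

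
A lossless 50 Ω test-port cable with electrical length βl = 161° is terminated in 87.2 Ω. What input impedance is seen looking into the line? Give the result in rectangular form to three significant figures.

tan(βl) = tan(161°) = -0.344
Z_in = Z_0·(Z_L + jZ_0·tanβl)/(Z_0 + jZ_L·tanβl)
     = 50·(87.2 − j17.2)/(50 − j30)

Z_in ≈ 71.7 + j25.8 Ω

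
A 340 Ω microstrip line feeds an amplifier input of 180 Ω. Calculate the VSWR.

VSWR ≈ 1.89

Γ = (180 − 340)/(180 + 340) = -0.308
VSWR = (1 + 0.308)/(1 − 0.308)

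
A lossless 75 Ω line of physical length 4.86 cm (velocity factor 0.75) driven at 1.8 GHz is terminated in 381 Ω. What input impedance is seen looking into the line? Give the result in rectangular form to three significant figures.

Z_in ≈ 33.8 + j81.4 Ω

λ = v/f = 0.75·c / 1.8 GHz = 0.125 m
βl = 2π·l/λ = 2π × 0.389 = 140°
tan(βl) = tan(140°) = -0.84
Z_in = Z_0·(Z_L + jZ_0·tanβl)/(Z_0 + jZ_L·tanβl)
     = 75·(381 − j63)/(75 − j320)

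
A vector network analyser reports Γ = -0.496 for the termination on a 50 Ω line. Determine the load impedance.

Z_L = Z_0·(1 + Γ)/(1 − Γ) = 50·(0.504)/(1.5)

Z_L ≈ 16.8 Ω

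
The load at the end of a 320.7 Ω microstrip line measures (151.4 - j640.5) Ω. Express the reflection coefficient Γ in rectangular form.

Γ = (Z_L − Z_0)/(Z_L + Z_0) = (-169.3 − j640.5)/(472.1 − j640.5)

Γ ≈ 0.522 − j0.649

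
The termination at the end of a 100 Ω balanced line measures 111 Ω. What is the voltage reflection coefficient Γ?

Γ = 0.0521

Γ = (Z_L − Z_0)/(Z_L + Z_0) = (111 − 100)/(111 + 100) = 11/211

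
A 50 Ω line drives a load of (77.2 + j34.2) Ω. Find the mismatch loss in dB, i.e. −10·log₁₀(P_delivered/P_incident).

Γ = (27.2 + j34.2)/(127.2 + j34.2), |Γ| = 0.332
|Γ|² = 0.11, so P_del/P_inc = 1 − |Γ|² = 0.89
ML = −10·log₁₀(1 − |Γ|²)

mismatch loss ≈ 0.506 dB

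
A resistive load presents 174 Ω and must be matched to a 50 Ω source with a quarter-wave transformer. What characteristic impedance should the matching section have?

Z_qwt ≈ 93.3 Ω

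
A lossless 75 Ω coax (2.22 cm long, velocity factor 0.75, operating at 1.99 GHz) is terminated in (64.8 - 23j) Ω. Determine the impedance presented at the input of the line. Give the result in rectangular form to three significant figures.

Z_in ≈ 61.7 + j20.7 Ω

λ = v/f = 0.75·c / 1.99 GHz = 0.113 m
βl = 2π·l/λ = 2π × 0.196 = 70.7°
tan(βl) = tan(70.7°) = 2.85
Z_in = Z_0·(Z_L + jZ_0·tanβl)/(Z_0 + jZ_L·tanβl)
     = 75·(64.8 + j191)/(141 + j185)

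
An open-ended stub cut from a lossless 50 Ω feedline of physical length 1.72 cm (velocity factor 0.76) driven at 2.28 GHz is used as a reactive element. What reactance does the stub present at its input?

X_in ≈ -26.7 Ω (capacitive)

λ = v/f = 0.76·c / 2.28 GHz = 0.1 m
βl = 2π·l/λ = 2π × 0.172 = 61.9°
tan(βl) = 1.87
For an open-ended stub, Z_in = −jZ_0·cot(βl) = −jZ_0/tan(βl)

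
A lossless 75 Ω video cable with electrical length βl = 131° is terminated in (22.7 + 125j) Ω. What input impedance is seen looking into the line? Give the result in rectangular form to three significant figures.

tan(βl) = tan(131°) = -1.15
Z_in = Z_0·(Z_L + jZ_0·tanβl)/(Z_0 + jZ_L·tanβl)
     = 75·(22.7 + j38.7)/(219 − j26.1)

Z_in ≈ 6.11 + j14 Ω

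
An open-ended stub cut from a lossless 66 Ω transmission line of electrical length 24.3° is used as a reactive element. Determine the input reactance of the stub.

X_in ≈ -146 Ω (capacitive)

tan(βl) = 0.452
For an open-ended stub, Z_in = −jZ_0·cot(βl) = −jZ_0/tan(βl)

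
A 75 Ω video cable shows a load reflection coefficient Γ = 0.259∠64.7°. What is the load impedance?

Z_L = Z_0·(1 + Γ)/(1 − Γ) = 75·(1.11 + j0.234)/(0.889 − j0.234)

Z_L ≈ 82.7 + j41.5 Ω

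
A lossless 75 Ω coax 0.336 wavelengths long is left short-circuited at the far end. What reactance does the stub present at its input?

X_in ≈ -125 Ω (capacitive)

βl = 2π × 0.336 = 121°
tan(βl) = -1.67
For a short-circuited stub, Z_in = jZ_0·tan(βl)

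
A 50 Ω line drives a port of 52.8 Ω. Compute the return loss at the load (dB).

Γ = (52.8 − 50)/(52.8 + 50) = 0.0272
RL = −20·log₁₀|Γ| = −20·log₁₀(0.0272)

RL ≈ 31.3 dB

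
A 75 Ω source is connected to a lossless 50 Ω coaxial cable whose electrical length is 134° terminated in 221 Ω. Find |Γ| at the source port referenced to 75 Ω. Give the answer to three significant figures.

|Γ| ≈ 0.66

tan(βl) = -1.04
Z_in = Z_0·(Z_L + jZ_0·tanβl)/(Z_0 + jZ_L·tanβl) = 20.9 + j43.7 Ω
Γ_s = (Z_in − Z_s)/(Z_in + Z_s) = (-54.1 + j43.7)/(95.9 + j43.7), |Γ_s| = 0.66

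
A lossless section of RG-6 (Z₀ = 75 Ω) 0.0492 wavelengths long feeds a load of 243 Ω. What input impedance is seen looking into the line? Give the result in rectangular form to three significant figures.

βl = 2π × 0.0492 = 17.7°
tan(βl) = tan(17.7°) = 0.319
Z_in = Z_0·(Z_L + jZ_0·tanβl)/(Z_0 + jZ_L·tanβl)
     = 75·(243 + j24)/(75 + j77.6)

Z_in ≈ 129 − j110 Ω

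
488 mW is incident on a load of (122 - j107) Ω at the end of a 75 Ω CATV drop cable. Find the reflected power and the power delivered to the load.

P_reflected ≈ 133 mW; P_delivered ≈ 355 mW

|Γ| = |(47 − j107)/(197 − j107)| = 0.521
|Γ|² = 0.272
P_refl = |Γ|²·P_inc = 133 mW, P_del = (1 − |Γ|²)·P_inc = 355 mW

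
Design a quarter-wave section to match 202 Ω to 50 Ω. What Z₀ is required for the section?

Z_qwt = √(Z_0·R_L) = √(50 × 202) = √10100

Z_qwt ≈ 100 Ω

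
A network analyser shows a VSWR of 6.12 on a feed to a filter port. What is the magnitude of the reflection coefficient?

|Γ| ≈ 0.719

|Γ| = (S − 1)/(S + 1) = (6.12 − 1)/(6.12 + 1) = 5.12/7.12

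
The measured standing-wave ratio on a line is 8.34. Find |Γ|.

|Γ| ≈ 0.786

|Γ| = (S − 1)/(S + 1) = (8.34 − 1)/(8.34 + 1) = 7.34/9.34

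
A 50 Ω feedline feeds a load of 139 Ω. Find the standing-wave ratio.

Γ = (139 − 50)/(139 + 50) = 0.471
VSWR = (1 + 0.471)/(1 − 0.471)

VSWR ≈ 2.78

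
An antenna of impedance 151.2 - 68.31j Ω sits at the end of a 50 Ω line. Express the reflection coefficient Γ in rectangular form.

Γ = (Z_L − Z_0)/(Z_L + Z_0) = (101.2 − j68.31)/(201.2 − j68.31)

Γ ≈ 0.554 − j0.151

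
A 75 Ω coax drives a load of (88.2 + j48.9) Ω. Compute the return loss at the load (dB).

Γ = (13.2 + j48.9)/(163.2 + j48.9), |Γ| = 0.297
RL = −20·log₁₀|Γ| = −20·log₁₀(0.297)

RL ≈ 10.5 dB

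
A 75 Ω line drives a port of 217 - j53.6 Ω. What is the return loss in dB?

RL ≈ 5.83 dB

Γ = (142 − j53.6)/(292 − j53.6), |Γ| = 0.511
RL = −20·log₁₀|Γ| = −20·log₁₀(0.511)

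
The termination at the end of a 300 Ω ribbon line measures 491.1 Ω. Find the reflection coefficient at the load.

Γ = (Z_L − Z_0)/(Z_L + Z_0) = (491.1 − 300)/(491.1 + 300) = 191.1/791.1

Γ = 0.242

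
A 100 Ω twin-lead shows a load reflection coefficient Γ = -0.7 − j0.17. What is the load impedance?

Z_L = Z_0·(1 + Γ)/(1 − Γ) = 100·(0.3 − j0.17)/(1.7 + j0.17)

Z_L ≈ 16.5 − j11.6 Ω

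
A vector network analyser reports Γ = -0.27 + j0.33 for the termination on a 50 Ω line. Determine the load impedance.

Z_L = Z_0·(1 + Γ)/(1 − Γ) = 50·(0.73 + j0.33)/(1.27 − j0.33)

Z_L ≈ 23.8 + j19.2 Ω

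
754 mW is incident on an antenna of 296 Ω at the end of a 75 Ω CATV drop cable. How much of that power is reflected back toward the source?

P_reflected ≈ 268 mW

Γ = (296 − 75)/(296 + 75) = 0.596
|Γ|² = 0.355
P_refl = |Γ|²·P_inc = 268 mW, P_del = (1 − |Γ|²)·P_inc = 486 mW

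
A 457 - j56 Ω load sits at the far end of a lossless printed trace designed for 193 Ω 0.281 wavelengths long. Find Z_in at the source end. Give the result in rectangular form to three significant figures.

Z_in ≈ 84.5 + j41.4 Ω

βl = 2π × 0.281 = 101°
tan(βl) = tan(101°) = -5.07
Z_in = Z_0·(Z_L + jZ_0·tanβl)/(Z_0 + jZ_L·tanβl)
     = 193·(457 − j1030)/(-90.9 − j2320)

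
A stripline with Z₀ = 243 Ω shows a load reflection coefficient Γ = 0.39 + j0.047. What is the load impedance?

Z_L = Z_0·(1 + Γ)/(1 − Γ) = 243·(1.39 + j0.047)/(0.61 − j0.047)

Z_L ≈ 549 + j61 Ω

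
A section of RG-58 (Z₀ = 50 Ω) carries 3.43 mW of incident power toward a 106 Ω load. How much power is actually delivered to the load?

Γ = (106 − 50)/(106 + 50) = 0.359
|Γ|² = 0.129
P_refl = |Γ|²·P_inc = 0.442 mW, P_del = (1 − |Γ|²)·P_inc = 2.99 mW

P_delivered ≈ 2.99 mW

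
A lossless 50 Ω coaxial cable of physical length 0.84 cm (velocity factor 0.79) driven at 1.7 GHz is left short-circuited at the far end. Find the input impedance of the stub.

Z_in ≈ +j19.9 Ω

λ = v/f = 0.79·c / 1.7 GHz = 0.139 m
βl = 2π·l/λ = 2π × 0.0603 = 21.7°
tan(βl) = 0.398
For a short-circuited stub, Z_in = jZ_0·tan(βl)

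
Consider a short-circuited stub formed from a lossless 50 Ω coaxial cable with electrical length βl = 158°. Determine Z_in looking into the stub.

tan(βl) = -0.404
For a short-circuited stub, Z_in = jZ_0·tan(βl)

Z_in ≈ −j20.2 Ω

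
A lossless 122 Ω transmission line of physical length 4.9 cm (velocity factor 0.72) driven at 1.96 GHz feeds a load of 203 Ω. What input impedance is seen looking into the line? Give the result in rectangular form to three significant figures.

Z_in ≈ 168 + j57.4 Ω

λ = v/f = 0.72·c / 1.96 GHz = 0.11 m
βl = 2π·l/λ = 2π × 0.445 = 160°
tan(βl) = tan(160°) = -0.363
Z_in = Z_0·(Z_L + jZ_0·tanβl)/(Z_0 + jZ_L·tanβl)
     = 122·(203 − j44.2)/(122 − j73.6)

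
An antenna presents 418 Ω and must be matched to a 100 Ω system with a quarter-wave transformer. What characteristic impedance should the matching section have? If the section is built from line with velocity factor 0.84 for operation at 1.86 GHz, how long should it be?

Z_qwt = √(Z_0·R_L) = √(100 × 418) = √41800
λ = 0.84·c/f = 0.135 m, so l = λ/4 = 0.0339 m

Z_qwt ≈ 204 Ω; length ≈ 3.39 cm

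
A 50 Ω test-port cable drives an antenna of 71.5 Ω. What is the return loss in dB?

Γ = (71.5 − 50)/(71.5 + 50) = 0.177
RL = −20·log₁₀|Γ| = −20·log₁₀(0.177)

RL ≈ 15 dB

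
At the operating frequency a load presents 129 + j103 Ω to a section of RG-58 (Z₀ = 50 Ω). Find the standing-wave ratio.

VSWR ≈ 4.38

Γ = (Z_L − Z_0)/(Z_L + Z_0) = (79 + j103)/(179 + j103)
|Γ| = 130/207 = 0.629
VSWR = (1 + |Γ|)/(1 − |Γ|) = 1.63/0.371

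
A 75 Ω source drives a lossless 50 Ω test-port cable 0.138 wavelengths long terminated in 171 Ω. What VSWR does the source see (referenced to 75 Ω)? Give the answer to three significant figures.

βl = 2π × 0.138 = 49.7°
tan(βl) = 1.18
Z_in = Z_0·(Z_L + jZ_0·tanβl)/(Z_0 + jZ_L·tanβl) = 23.7 − j36.6 Ω
Γ_s = (Z_in − Z_s)/(Z_in + Z_s) = (-51.3 − j36.6)/(98.7 − j36.6), |Γ_s| = 0.599
VSWR = (1 + |Γ_s|)/(1 − |Γ_s|)

VSWR ≈ 3.98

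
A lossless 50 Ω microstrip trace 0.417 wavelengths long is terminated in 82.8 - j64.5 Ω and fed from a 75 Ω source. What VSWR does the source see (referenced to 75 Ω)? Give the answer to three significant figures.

βl = 2π × 0.417 = 150°
tan(βl) = -0.575
Z_in = Z_0·(Z_L + jZ_0·tanβl)/(Z_0 + jZ_L·tanβl) = 113 + j56.2 Ω
Γ_s = (Z_in − Z_s)/(Z_in + Z_s) = (38.3 + j56.2)/(188 + j56.2), |Γ_s| = 0.346
VSWR = (1 + |Γ_s|)/(1 − |Γ_s|)

VSWR ≈ 2.06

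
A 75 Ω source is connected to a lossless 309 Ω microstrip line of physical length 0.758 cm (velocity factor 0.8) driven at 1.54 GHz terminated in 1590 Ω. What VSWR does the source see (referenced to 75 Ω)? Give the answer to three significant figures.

λ = v/f = 0.8·c / 1.54 GHz = 0.156 m
βl = 2π·l/λ = 2π × 0.0486 = 17.5°
tan(βl) = 0.315
Z_in = Z_0·(Z_L + jZ_0·tanβl)/(Z_0 + jZ_L·tanβl) = 481 − j683 Ω
Γ_s = (Z_in − Z_s)/(Z_in + Z_s) = (406 − j683)/(556 − j683), |Γ_s| = 0.902
VSWR = (1 + |Γ_s|)/(1 − |Γ_s|)

VSWR ≈ 19.5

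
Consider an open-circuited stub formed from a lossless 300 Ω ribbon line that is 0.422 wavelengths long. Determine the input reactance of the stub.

βl = 2π × 0.422 = 152°
tan(βl) = -0.534
For an open-circuited stub, Z_in = −jZ_0·cot(βl) = −jZ_0/tan(βl)

X_in ≈ 562 Ω (inductive)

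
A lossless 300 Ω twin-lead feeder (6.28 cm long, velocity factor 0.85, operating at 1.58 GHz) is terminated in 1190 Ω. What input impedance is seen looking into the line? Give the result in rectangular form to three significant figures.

λ = v/f = 0.85·c / 1.58 GHz = 0.161 m
βl = 2π·l/λ = 2π × 0.389 = 140°
tan(βl) = tan(140°) = -0.837
Z_in = Z_0·(Z_L + jZ_0·tanβl)/(Z_0 + jZ_L·tanβl)
     = 300·(1190 − j251)/(300 − j996)

Z_in ≈ 168 + j308 Ω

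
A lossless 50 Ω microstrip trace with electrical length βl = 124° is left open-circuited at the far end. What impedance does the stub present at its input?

Z_in ≈ +j33.7 Ω

tan(βl) = -1.48
For an open-circuited stub, Z_in = −jZ_0·cot(βl) = −jZ_0/tan(βl)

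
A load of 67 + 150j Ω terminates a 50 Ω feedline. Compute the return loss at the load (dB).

Γ = (17 + j150)/(117 + j150), |Γ| = 0.794
RL = −20·log₁₀|Γ| = −20·log₁₀(0.794)

RL ≈ 2.01 dB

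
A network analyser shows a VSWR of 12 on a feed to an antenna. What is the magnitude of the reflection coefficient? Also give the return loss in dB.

|Γ| ≈ 0.846; return loss ≈ 1.45 dB

|Γ| = (S − 1)/(S + 1) = (12 − 1)/(12 + 1) = 11/13
RL = −20·log₁₀|Γ| = −20·log₁₀(0.846)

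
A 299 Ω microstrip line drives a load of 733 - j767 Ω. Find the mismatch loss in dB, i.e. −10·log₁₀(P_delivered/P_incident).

Γ = (434 − j767)/(1032 − j767), |Γ| = 0.685
|Γ|² = 0.47, so P_del/P_inc = 1 − |Γ|² = 0.53
ML = −10·log₁₀(1 − |Γ|²)

mismatch loss ≈ 2.76 dB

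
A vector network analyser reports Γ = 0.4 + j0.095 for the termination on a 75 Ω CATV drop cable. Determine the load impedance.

Z_L ≈ 169 + j38.6 Ω

Z_L = Z_0·(1 + Γ)/(1 − Γ) = 75·(1.4 + j0.095)/(0.6 − j0.095)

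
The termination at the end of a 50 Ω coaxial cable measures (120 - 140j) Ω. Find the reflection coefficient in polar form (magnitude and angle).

Γ = (Z_L − Z_0)/(Z_L + Z_0) = (70 − j140)/(170 − j140)
|Γ| = 157/220 = 0.711

Γ ≈ 0.711 ∠ -24°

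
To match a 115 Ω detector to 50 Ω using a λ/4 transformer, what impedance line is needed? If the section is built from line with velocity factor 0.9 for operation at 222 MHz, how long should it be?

Z_qwt = √(Z_0·R_L) = √(50 × 115) = √5750
λ = 0.9·c/f = 1.22 m, so l = λ/4 = 0.304 m

Z_qwt ≈ 75.8 Ω; length ≈ 30.4 cm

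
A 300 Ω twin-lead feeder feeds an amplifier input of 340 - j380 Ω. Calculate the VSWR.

VSWR ≈ 3.11

Γ = (Z_L − Z_0)/(Z_L + Z_0) = (40 − j380)/(640 − j380)
|Γ| = 382/744 = 0.513
VSWR = (1 + |Γ|)/(1 − |Γ|) = 1.51/0.487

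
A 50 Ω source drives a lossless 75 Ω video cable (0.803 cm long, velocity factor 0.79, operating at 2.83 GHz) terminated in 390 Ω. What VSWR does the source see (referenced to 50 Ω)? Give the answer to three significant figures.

λ = v/f = 0.79·c / 2.83 GHz = 0.0837 m
βl = 2π·l/λ = 2π × 0.0959 = 34.5°
tan(βl) = 0.688
Z_in = Z_0·(Z_L + jZ_0·tanβl)/(Z_0 + jZ_L·tanβl) = 41.7 − j97.4 Ω
Γ_s = (Z_in − Z_s)/(Z_in + Z_s) = (-8.34 − j97.4)/(91.7 − j97.4), |Γ_s| = 0.731
VSWR = (1 + |Γ_s|)/(1 − |Γ_s|)

VSWR ≈ 6.43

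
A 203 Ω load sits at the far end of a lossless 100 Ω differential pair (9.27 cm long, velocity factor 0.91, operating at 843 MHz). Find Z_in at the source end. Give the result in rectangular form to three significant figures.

λ = v/f = 0.91·c / 843 MHz = 0.324 m
βl = 2π·l/λ = 2π × 0.286 = 103°
tan(βl) = tan(103°) = -4.31
Z_in = Z_0·(Z_L + jZ_0·tanβl)/(Z_0 + jZ_L·tanβl)
     = 100·(203 − j431)/(100 − j876)

Z_in ≈ 51.2 + j17.3 Ω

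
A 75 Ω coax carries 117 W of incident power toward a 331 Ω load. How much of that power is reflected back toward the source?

Γ = (331 − 75)/(331 + 75) = 0.631
|Γ|² = 0.398
P_refl = |Γ|²·P_inc = 46.5 W, P_del = (1 − |Γ|²)·P_inc = 70.5 W

P_reflected ≈ 46.5 W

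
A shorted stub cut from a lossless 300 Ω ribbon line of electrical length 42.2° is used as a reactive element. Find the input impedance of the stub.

tan(βl) = 0.907
For a shorted stub, Z_in = jZ_0·tan(βl)

Z_in ≈ +j272 Ω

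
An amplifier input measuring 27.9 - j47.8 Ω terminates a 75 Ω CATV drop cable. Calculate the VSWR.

VSWR ≈ 3.9

Γ = (Z_L − Z_0)/(Z_L + Z_0) = (-47.1 − j47.8)/(102.9 − j47.8)
|Γ| = 67.1/113 = 0.591
VSWR = (1 + |Γ|)/(1 − |Γ|) = 1.59/0.409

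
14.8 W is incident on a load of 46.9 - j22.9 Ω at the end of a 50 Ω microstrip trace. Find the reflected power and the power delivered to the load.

|Γ| = |(-3.1 − j22.9)/(96.9 − j22.9)| = 0.232
|Γ|² = 0.0539
P_refl = |Γ|²·P_inc = 0.797 W, P_del = (1 − |Γ|²)·P_inc = 14 W

P_reflected ≈ 0.797 W; P_delivered ≈ 14 W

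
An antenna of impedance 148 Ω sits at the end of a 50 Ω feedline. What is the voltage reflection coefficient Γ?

Γ = 0.495

Γ = (Z_L − Z_0)/(Z_L + Z_0) = (148 − 50)/(148 + 50) = 98/198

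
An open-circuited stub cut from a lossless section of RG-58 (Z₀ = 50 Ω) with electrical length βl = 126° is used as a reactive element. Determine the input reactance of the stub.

tan(βl) = -1.38
For an open-circuited stub, Z_in = −jZ_0·cot(βl) = −jZ_0/tan(βl)

X_in ≈ 36.3 Ω (inductive)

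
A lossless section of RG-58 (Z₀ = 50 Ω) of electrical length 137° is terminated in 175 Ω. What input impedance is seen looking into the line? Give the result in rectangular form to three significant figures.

Z_in ≈ 28.1 + j45 Ω

tan(βl) = tan(137°) = -0.933
Z_in = Z_0·(Z_L + jZ_0·tanβl)/(Z_0 + jZ_L·tanβl)
     = 50·(175 − j46.6)/(50 − j163)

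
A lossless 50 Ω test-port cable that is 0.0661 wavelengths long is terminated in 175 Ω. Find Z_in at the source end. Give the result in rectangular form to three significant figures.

Z_in ≈ 61.8 − j73.3 Ω

βl = 2π × 0.0661 = 23.8°
tan(βl) = tan(23.8°) = 0.441
Z_in = Z_0·(Z_L + jZ_0·tanβl)/(Z_0 + jZ_L·tanβl)
     = 50·(175 + j22)/(50 + j77.2)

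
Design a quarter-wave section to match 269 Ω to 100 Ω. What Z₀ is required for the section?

Z_qwt = √(Z_0·R_L) = √(100 × 269) = √26900

Z_qwt ≈ 164 Ω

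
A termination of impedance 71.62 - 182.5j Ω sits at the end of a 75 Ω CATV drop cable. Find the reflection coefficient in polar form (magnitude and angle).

Γ = (Z_L − Z_0)/(Z_L + Z_0) = (-3.38 − j182.5)/(146.6 − j182.5)
|Γ| = 183/234 = 0.78

Γ ≈ 0.78 ∠ -39.8°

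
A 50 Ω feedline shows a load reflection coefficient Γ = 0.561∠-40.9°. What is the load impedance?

Z_L ≈ 73.4 − j78.7 Ω

Z_L = Z_0·(1 + Γ)/(1 − Γ) = 50·(1.42 − j0.367)/(0.576 + j0.367)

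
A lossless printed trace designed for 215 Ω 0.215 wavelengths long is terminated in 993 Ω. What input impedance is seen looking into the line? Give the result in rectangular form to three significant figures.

βl = 2π × 0.215 = 77.4°
tan(βl) = tan(77.4°) = 4.47
Z_in = Z_0·(Z_L + jZ_0·tanβl)/(Z_0 + jZ_L·tanβl)
     = 215·(993 + j962)/(215 + j4440)

Z_in ≈ 48.8 − j45.7 Ω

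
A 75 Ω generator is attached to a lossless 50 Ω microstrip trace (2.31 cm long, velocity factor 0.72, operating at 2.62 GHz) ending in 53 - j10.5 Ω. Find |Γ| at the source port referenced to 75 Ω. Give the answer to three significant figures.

|Γ| ≈ 0.226

λ = v/f = 0.72·c / 2.62 GHz = 0.0824 m
βl = 2π·l/λ = 2π × 0.28 = 101°
tan(βl) = -5.21
Z_in = Z_0·(Z_L + jZ_0·tanβl)/(Z_0 + jZ_L·tanβl) = 48.9 + j10.4 Ω
Γ_s = (Z_in − Z_s)/(Z_in + Z_s) = (-26.1 + j10.4)/(124 + j10.4), |Γ_s| = 0.226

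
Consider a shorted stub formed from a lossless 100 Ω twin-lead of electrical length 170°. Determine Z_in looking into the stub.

Z_in ≈ −j17.6 Ω

tan(βl) = -0.176
For a shorted stub, Z_in = jZ_0·tan(βl)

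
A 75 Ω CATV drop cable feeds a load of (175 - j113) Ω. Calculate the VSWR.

Γ = (Z_L − Z_0)/(Z_L + Z_0) = (100 − j113)/(250 − j113)
|Γ| = 151/274 = 0.55
VSWR = (1 + |Γ|)/(1 − |Γ|) = 1.55/0.45

VSWR ≈ 3.44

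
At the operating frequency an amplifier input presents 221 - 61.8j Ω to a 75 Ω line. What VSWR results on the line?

Γ = (Z_L − Z_0)/(Z_L + Z_0) = (146 − j61.8)/(296 − j61.8)
|Γ| = 159/302 = 0.524
VSWR = (1 + |Γ|)/(1 − |Γ|) = 1.52/0.476

VSWR ≈ 3.2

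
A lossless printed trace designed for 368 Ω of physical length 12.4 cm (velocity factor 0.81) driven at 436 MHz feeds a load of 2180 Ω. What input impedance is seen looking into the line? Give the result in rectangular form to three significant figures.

Z_in ≈ 64 − j62.4 Ω

λ = v/f = 0.81·c / 436 MHz = 0.557 m
βl = 2π·l/λ = 2π × 0.222 = 80.1°
tan(βl) = tan(80.1°) = 5.73
Z_in = Z_0·(Z_L + jZ_0·tanβl)/(Z_0 + jZ_L·tanβl)
     = 368·(2180 + j2110)/(368 + j12500)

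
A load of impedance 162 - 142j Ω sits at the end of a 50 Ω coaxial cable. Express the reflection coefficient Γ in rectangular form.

Γ ≈ 0.674 − j0.218

Γ = (Z_L − Z_0)/(Z_L + Z_0) = (112 − j142)/(212 − j142)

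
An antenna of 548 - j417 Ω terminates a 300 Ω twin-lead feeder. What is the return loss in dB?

RL ≈ 5.79 dB

Γ = (248 − j417)/(848 − j417), |Γ| = 0.513
RL = −20·log₁₀|Γ| = −20·log₁₀(0.513)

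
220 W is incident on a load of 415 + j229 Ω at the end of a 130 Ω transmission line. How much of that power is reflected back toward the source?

P_reflected ≈ 84.1 W

|Γ| = |(285 + j229)/(545 + j229)| = 0.618
|Γ|² = 0.382
P_refl = |Γ|²·P_inc = 84.1 W, P_del = (1 − |Γ|²)·P_inc = 136 W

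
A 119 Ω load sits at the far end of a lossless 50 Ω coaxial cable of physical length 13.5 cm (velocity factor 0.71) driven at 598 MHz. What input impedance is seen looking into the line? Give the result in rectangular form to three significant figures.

λ = v/f = 0.71·c / 598 MHz = 0.356 m
βl = 2π·l/λ = 2π × 0.379 = 136°
tan(βl) = tan(136°) = -0.951
Z_in = Z_0·(Z_L + jZ_0·tanβl)/(Z_0 + jZ_L·tanβl)
     = 50·(119 − j47.5)/(50 − j113)

Z_in ≈ 37 + j36.2 Ω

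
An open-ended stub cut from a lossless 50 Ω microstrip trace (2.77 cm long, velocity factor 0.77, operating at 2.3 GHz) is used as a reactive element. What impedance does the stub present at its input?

Z_in ≈ +j8.18 Ω

λ = v/f = 0.77·c / 2.3 GHz = 0.1 m
βl = 2π·l/λ = 2π × 0.276 = 99.3°
tan(βl) = -6.11
For an open-ended stub, Z_in = −jZ_0·cot(βl) = −jZ_0/tan(βl)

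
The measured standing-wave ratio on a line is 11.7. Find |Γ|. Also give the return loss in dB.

|Γ| ≈ 0.843; return loss ≈ 1.49 dB

|Γ| = (S − 1)/(S + 1) = (11.7 − 1)/(11.7 + 1) = 10.7/12.7
RL = −20·log₁₀|Γ| = −20·log₁₀(0.843)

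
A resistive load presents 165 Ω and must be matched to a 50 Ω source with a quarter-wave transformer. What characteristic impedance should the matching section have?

Z_qwt = √(Z_0·R_L) = √(50 × 165) = √8250

Z_qwt ≈ 90.8 Ω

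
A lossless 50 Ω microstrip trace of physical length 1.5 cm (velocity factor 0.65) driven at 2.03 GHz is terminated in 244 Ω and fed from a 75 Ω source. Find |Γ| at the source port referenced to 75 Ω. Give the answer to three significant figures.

λ = v/f = 0.65·c / 2.03 GHz = 0.0961 m
βl = 2π·l/λ = 2π × 0.156 = 56.2°
tan(βl) = 1.49
Z_in = Z_0·(Z_L + jZ_0·tanβl)/(Z_0 + jZ_L·tanβl) = 14.6 − j31.5 Ω
Γ_s = (Z_in − Z_s)/(Z_in + Z_s) = (-60.4 − j31.5)/(89.6 − j31.5), |Γ_s| = 0.718

|Γ| ≈ 0.718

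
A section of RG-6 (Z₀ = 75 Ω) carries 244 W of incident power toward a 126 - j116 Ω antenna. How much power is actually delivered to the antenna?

|Γ| = |(51 − j116)/(201 − j116)| = 0.546
|Γ|² = 0.298
P_refl = |Γ|²·P_inc = 72.7 W, P_del = (1 − |Γ|²)·P_inc = 171 W

P_delivered ≈ 171 W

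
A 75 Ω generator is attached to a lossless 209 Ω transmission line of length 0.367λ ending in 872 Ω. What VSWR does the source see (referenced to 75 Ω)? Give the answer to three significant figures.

βl = 2π × 0.367 = 132°
tan(βl) = -1.11
Z_in = Z_0·(Z_L + jZ_0·tanβl)/(Z_0 + jZ_L·tanβl) = 87 + j170 Ω
Γ_s = (Z_in − Z_s)/(Z_in + Z_s) = (12 + j170)/(162 + j170), |Γ_s| = 0.726
VSWR = (1 + |Γ_s|)/(1 − |Γ_s|)

VSWR ≈ 6.3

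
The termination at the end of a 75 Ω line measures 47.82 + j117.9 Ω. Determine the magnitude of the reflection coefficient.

|Γ| ≈ 0.711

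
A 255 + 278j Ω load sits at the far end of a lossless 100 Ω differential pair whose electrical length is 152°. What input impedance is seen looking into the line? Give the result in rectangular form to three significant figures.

tan(βl) = tan(152°) = -0.532
Z_in = Z_0·(Z_L + jZ_0·tanβl)/(Z_0 + jZ_L·tanβl)
     = 100·(255 + j225)/(248 − j136)

Z_in ≈ 41 + j113 Ω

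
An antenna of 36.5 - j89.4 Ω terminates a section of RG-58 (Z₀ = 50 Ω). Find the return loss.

RL ≈ 2.77 dB

Γ = (-13.5 − j89.4)/(86.5 − j89.4), |Γ| = 0.727
RL = −20·log₁₀|Γ| = −20·log₁₀(0.727)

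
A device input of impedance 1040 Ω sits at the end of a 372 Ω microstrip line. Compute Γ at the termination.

Γ = 0.473

Γ = (Z_L − Z_0)/(Z_L + Z_0) = (1040 − 372)/(1040 + 372) = 668/1412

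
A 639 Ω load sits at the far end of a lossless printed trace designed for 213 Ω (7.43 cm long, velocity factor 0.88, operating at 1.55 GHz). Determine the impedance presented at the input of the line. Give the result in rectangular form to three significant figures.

Z_in ≈ 288 + j276 Ω

λ = v/f = 0.88·c / 1.55 GHz = 0.17 m
βl = 2π·l/λ = 2π × 0.436 = 157°
tan(βl) = tan(157°) = -0.424
Z_in = Z_0·(Z_L + jZ_0·tanβl)/(Z_0 + jZ_L·tanβl)
     = 213·(639 − j90.2)/(213 − j271)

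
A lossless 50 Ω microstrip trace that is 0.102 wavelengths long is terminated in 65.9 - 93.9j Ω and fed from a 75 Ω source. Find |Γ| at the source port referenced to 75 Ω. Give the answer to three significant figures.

βl = 2π × 0.102 = 36.7°
tan(βl) = 0.746
Z_in = Z_0·(Z_L + jZ_0·tanβl)/(Z_0 + jZ_L·tanβl) = 15.2 − j29.8 Ω
Γ_s = (Z_in − Z_s)/(Z_in + Z_s) = (-59.8 − j29.8)/(90.2 − j29.8), |Γ_s| = 0.703

|Γ| ≈ 0.703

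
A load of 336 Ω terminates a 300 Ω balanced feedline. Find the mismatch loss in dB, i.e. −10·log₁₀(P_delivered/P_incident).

Γ = (336 − 300)/(336 + 300) = 0.0566
|Γ|² = 0.0032, so P_del/P_inc = 1 − |Γ|² = 0.997
ML = −10·log₁₀(1 − |Γ|²)

mismatch loss ≈ 0.0139 dB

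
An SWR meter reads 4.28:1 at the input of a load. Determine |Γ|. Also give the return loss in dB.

|Γ| ≈ 0.621; return loss ≈ 4.14 dB

|Γ| = (S − 1)/(S + 1) = (4.28 − 1)/(4.28 + 1) = 3.28/5.28
RL = −20·log₁₀|Γ| = −20·log₁₀(0.621)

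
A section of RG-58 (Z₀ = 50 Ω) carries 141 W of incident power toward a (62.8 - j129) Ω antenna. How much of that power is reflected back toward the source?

|Γ| = |(12.8 − j129)/(112.8 − j129)| = 0.756
|Γ|² = 0.572
P_refl = |Γ|²·P_inc = 80.7 W, P_del = (1 − |Γ|²)·P_inc = 60.3 W

P_reflected ≈ 80.7 W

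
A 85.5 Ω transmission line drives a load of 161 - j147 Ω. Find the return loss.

RL ≈ 4.79 dB

Γ = (75.5 − j147)/(246.5 − j147), |Γ| = 0.576
RL = −20·log₁₀|Γ| = −20·log₁₀(0.576)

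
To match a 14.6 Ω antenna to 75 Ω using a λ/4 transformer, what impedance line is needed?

Z_qwt ≈ 33.1 Ω

Z_qwt = √(Z_0·R_L) = √(75 × 14.6) = √1095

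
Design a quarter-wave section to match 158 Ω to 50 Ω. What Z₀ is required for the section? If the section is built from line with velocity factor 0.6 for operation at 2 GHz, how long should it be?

Z_qwt = √(Z_0·R_L) = √(50 × 158) = √7900
λ = 0.6·c/f = 0.09 m, so l = λ/4 = 0.0225 m

Z_qwt ≈ 88.9 Ω; length ≈ 2.25 cm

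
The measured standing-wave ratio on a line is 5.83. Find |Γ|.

|Γ| ≈ 0.707

|Γ| = (S − 1)/(S + 1) = (5.83 − 1)/(5.83 + 1) = 4.83/6.83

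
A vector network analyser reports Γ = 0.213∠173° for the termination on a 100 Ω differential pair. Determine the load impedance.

Z_L ≈ 65 + j3.54 Ω

Z_L = Z_0·(1 + Γ)/(1 − Γ) = 100·(0.789 + j0.026)/(1.21 − j0.026)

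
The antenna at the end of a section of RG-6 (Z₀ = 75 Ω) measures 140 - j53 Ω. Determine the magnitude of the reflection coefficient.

Γ = (Z_L − Z_0)/(Z_L + Z_0) = (65 − j53)/(215 − j53)
|Γ| = 83.9/221

|Γ| ≈ 0.379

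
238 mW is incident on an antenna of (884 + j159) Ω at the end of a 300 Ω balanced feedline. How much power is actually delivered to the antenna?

|Γ| = |(584 + j159)/(1184 + j159)| = 0.507
|Γ|² = 0.257
P_refl = |Γ|²·P_inc = 61.1 mW, P_del = (1 − |Γ|²)·P_inc = 177 mW

P_delivered ≈ 177 mW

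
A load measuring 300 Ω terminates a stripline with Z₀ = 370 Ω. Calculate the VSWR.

Γ = (300 − 370)/(300 + 370) = -0.104
VSWR = (1 + 0.104)/(1 − 0.104)

VSWR ≈ 1.23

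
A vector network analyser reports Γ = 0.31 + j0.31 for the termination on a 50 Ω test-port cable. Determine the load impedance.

Z_L ≈ 70.6 + j54.2 Ω

Z_L = Z_0·(1 + Γ)/(1 − Γ) = 50·(1.31 + j0.31)/(0.69 − j0.31)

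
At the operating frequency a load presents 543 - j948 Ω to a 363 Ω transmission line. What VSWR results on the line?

VSWR ≈ 6.57

Γ = (Z_L − Z_0)/(Z_L + Z_0) = (180 − j948)/(906 − j948)
|Γ| = 965/1310 = 0.736
VSWR = (1 + |Γ|)/(1 − |Γ|) = 1.74/0.264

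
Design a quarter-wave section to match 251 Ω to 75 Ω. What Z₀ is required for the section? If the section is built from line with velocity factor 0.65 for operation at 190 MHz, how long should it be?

Z_qwt ≈ 137 Ω; length ≈ 25.7 cm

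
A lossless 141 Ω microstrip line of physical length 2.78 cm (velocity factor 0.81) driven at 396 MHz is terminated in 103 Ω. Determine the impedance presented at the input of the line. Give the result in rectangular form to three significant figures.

λ = v/f = 0.81·c / 396 MHz = 0.614 m
βl = 2π·l/λ = 2π × 0.0453 = 16.3°
tan(βl) = tan(16.3°) = 0.293
Z_in = Z_0·(Z_L + jZ_0·tanβl)/(Z_0 + jZ_L·tanβl)
     = 141·(103 + j41.3)/(141 + j30.1)

Z_in ≈ 107 + j18.4 Ω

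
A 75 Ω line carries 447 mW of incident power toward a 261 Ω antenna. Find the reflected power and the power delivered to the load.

Γ = (261 − 75)/(261 + 75) = 0.554
|Γ|² = 0.306
P_refl = |Γ|²·P_inc = 137 mW, P_del = (1 − |Γ|²)·P_inc = 310 mW

P_reflected ≈ 137 mW; P_delivered ≈ 310 mW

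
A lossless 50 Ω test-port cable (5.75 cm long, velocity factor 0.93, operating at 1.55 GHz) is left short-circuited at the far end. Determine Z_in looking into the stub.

Z_in ≈ −j107 Ω

λ = v/f = 0.93·c / 1.55 GHz = 0.18 m
βl = 2π·l/λ = 2π × 0.319 = 115°
tan(βl) = -2.14
For a short-circuited stub, Z_in = jZ_0·tan(βl)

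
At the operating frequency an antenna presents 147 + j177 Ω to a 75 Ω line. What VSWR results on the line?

VSWR ≈ 5.12

Γ = (Z_L − Z_0)/(Z_L + Z_0) = (72 + j177)/(222 + j177)
|Γ| = 191/284 = 0.673
VSWR = (1 + |Γ|)/(1 − |Γ|) = 1.67/0.327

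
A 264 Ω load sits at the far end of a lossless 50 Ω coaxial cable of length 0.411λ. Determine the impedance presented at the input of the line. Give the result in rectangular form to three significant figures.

Z_in ≈ 30.8 + j70.6 Ω

βl = 2π × 0.411 = 148°
tan(βl) = tan(148°) = -0.626
Z_in = Z_0·(Z_L + jZ_0·tanβl)/(Z_0 + jZ_L·tanβl)
     = 50·(264 − j31.3)/(50 − j165)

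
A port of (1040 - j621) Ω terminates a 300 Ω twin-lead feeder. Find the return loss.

RL ≈ 3.69 dB

Γ = (740 − j621)/(1340 − j621), |Γ| = 0.654
RL = −20·log₁₀|Γ| = −20·log₁₀(0.654)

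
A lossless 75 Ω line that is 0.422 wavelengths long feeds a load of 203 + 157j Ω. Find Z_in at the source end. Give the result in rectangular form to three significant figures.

Z_in ≈ 39.7 + j82.4 Ω

βl = 2π × 0.422 = 152°
tan(βl) = tan(152°) = -0.534
Z_in = Z_0·(Z_L + jZ_0·tanβl)/(Z_0 + jZ_L·tanβl)
     = 75·(203 + j117)/(159 − j108)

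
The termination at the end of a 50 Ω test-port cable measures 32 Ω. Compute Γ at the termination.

Γ = -0.22

Γ = (Z_L − Z_0)/(Z_L + Z_0) = (32 − 50)/(32 + 50) = -18/82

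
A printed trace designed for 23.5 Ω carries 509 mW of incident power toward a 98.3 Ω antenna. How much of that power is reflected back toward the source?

P_reflected ≈ 192 mW

Γ = (98.3 − 23.5)/(98.3 + 23.5) = 0.614
|Γ|² = 0.377
P_refl = |Γ|²·P_inc = 192 mW, P_del = (1 − |Γ|²)·P_inc = 317 mW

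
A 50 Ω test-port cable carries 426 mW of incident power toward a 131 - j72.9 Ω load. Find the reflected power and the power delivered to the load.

|Γ| = |(81 − j72.9)/(181 − j72.9)| = 0.558
|Γ|² = 0.312
P_refl = |Γ|²·P_inc = 133 mW, P_del = (1 − |Γ|²)·P_inc = 293 mW

P_reflected ≈ 133 mW; P_delivered ≈ 293 mW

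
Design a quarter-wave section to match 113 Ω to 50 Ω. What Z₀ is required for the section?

Z_qwt ≈ 75.2 Ω

Z_qwt = √(Z_0·R_L) = √(50 × 113) = √5650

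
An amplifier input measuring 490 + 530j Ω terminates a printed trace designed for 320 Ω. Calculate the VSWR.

Γ = (Z_L − Z_0)/(Z_L + Z_0) = (170 + j530)/(810 + j530)
|Γ| = 557/968 = 0.575
VSWR = (1 + |Γ|)/(1 − |Γ|) = 1.58/0.425

VSWR ≈ 3.71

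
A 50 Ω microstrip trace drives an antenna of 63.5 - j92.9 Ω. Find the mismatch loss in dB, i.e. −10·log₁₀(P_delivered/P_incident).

mismatch loss ≈ 2.29 dB

Γ = (13.5 − j92.9)/(113.5 − j92.9), |Γ| = 0.64
|Γ|² = 0.41, so P_del/P_inc = 1 − |Γ|² = 0.59
ML = −10·log₁₀(1 − |Γ|²)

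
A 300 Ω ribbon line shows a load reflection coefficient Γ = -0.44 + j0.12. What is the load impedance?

Z_L ≈ 114 + j34.5 Ω

Z_L = Z_0·(1 + Γ)/(1 − Γ) = 300·(0.56 + j0.12)/(1.44 − j0.12)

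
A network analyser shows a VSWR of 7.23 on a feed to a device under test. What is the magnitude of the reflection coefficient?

|Γ| ≈ 0.757

|Γ| = (S − 1)/(S + 1) = (7.23 − 1)/(7.23 + 1) = 6.23/8.23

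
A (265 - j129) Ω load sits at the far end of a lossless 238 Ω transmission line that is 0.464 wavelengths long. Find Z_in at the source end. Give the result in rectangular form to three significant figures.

βl = 2π × 0.464 = 167°
tan(βl) = tan(167°) = -0.23
Z_in = Z_0·(Z_L + jZ_0·tanβl)/(Z_0 + jZ_L·tanβl)
     = 238·(265 − j184)/(208 − j61)

Z_in ≈ 335 − j112 Ω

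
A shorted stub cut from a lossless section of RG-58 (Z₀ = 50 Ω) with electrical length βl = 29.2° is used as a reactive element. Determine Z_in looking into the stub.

Z_in ≈ +j27.9 Ω

tan(βl) = 0.559
For a shorted stub, Z_in = jZ_0·tan(βl)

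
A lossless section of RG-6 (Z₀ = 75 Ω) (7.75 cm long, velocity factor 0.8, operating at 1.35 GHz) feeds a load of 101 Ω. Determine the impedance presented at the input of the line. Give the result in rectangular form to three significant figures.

λ = v/f = 0.8·c / 1.35 GHz = 0.178 m
βl = 2π·l/λ = 2π × 0.436 = 157°
tan(βl) = tan(157°) = -0.426
Z_in = Z_0·(Z_L + jZ_0·tanβl)/(Z_0 + jZ_L·tanβl)
     = 75·(101 − j31.9)/(75 − j43)

Z_in ≈ 89.8 + j19.6 Ω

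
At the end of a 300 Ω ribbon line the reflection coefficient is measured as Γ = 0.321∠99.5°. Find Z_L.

Z_L ≈ 223 + j157 Ω

Z_L = Z_0·(1 + Γ)/(1 − Γ) = 300·(0.947 + j0.317)/(1.05 − j0.317)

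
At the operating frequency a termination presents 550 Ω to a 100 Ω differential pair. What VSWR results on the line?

VSWR ≈ 5.5

Γ = (550 − 100)/(550 + 100) = 0.692
VSWR = (1 + 0.692)/(1 − 0.692)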